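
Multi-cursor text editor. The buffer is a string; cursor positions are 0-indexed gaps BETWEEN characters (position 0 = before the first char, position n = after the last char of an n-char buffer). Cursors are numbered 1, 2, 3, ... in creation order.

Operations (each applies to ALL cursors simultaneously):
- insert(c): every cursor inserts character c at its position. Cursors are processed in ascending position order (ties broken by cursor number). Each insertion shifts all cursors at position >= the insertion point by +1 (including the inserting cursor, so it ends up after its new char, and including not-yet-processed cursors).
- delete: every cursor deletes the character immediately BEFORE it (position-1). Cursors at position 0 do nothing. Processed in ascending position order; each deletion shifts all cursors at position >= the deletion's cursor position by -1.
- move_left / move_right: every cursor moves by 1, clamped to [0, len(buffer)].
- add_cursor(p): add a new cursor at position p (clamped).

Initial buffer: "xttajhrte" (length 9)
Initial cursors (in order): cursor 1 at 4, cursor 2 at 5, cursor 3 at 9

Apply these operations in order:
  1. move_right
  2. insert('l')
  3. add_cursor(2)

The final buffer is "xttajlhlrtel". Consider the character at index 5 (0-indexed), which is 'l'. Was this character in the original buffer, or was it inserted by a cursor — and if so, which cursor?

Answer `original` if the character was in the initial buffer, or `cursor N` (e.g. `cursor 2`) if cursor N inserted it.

After op 1 (move_right): buffer="xttajhrte" (len 9), cursors c1@5 c2@6 c3@9, authorship .........
After op 2 (insert('l')): buffer="xttajlhlrtel" (len 12), cursors c1@6 c2@8 c3@12, authorship .....1.2...3
After op 3 (add_cursor(2)): buffer="xttajlhlrtel" (len 12), cursors c4@2 c1@6 c2@8 c3@12, authorship .....1.2...3
Authorship (.=original, N=cursor N): . . . . . 1 . 2 . . . 3
Index 5: author = 1

Answer: cursor 1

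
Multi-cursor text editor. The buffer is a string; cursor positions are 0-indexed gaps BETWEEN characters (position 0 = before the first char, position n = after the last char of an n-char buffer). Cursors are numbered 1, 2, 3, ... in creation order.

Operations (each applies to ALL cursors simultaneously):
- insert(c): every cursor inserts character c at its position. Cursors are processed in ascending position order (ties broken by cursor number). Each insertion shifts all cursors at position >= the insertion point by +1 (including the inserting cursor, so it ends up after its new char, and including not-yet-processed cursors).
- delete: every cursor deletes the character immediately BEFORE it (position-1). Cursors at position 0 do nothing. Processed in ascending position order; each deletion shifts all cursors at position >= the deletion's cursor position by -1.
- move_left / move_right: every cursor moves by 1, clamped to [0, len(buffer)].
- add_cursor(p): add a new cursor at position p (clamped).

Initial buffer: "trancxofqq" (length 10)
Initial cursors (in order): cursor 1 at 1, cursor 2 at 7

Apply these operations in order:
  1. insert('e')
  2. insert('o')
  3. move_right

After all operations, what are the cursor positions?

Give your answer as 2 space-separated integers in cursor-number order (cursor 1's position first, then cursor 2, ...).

After op 1 (insert('e')): buffer="terancxoefqq" (len 12), cursors c1@2 c2@9, authorship .1......2...
After op 2 (insert('o')): buffer="teorancxoeofqq" (len 14), cursors c1@3 c2@11, authorship .11......22...
After op 3 (move_right): buffer="teorancxoeofqq" (len 14), cursors c1@4 c2@12, authorship .11......22...

Answer: 4 12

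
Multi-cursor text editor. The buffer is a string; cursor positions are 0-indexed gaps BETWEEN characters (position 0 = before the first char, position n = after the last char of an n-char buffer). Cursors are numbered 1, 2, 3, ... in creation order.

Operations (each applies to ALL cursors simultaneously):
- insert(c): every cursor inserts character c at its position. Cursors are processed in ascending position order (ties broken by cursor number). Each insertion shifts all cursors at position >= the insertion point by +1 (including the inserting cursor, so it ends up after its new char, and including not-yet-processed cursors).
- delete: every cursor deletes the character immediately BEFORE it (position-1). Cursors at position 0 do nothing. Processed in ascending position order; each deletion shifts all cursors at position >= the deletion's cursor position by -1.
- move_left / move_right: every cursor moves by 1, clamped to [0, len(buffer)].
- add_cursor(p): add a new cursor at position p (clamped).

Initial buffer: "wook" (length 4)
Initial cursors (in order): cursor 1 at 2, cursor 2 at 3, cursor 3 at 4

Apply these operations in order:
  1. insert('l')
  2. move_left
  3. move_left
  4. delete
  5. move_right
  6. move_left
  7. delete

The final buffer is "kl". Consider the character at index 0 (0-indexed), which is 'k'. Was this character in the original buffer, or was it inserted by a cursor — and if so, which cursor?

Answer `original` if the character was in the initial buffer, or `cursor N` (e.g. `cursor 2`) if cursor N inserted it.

Answer: original

Derivation:
After op 1 (insert('l')): buffer="wololkl" (len 7), cursors c1@3 c2@5 c3@7, authorship ..1.2.3
After op 2 (move_left): buffer="wololkl" (len 7), cursors c1@2 c2@4 c3@6, authorship ..1.2.3
After op 3 (move_left): buffer="wololkl" (len 7), cursors c1@1 c2@3 c3@5, authorship ..1.2.3
After op 4 (delete): buffer="ookl" (len 4), cursors c1@0 c2@1 c3@2, authorship ...3
After op 5 (move_right): buffer="ookl" (len 4), cursors c1@1 c2@2 c3@3, authorship ...3
After op 6 (move_left): buffer="ookl" (len 4), cursors c1@0 c2@1 c3@2, authorship ...3
After op 7 (delete): buffer="kl" (len 2), cursors c1@0 c2@0 c3@0, authorship .3
Authorship (.=original, N=cursor N): . 3
Index 0: author = original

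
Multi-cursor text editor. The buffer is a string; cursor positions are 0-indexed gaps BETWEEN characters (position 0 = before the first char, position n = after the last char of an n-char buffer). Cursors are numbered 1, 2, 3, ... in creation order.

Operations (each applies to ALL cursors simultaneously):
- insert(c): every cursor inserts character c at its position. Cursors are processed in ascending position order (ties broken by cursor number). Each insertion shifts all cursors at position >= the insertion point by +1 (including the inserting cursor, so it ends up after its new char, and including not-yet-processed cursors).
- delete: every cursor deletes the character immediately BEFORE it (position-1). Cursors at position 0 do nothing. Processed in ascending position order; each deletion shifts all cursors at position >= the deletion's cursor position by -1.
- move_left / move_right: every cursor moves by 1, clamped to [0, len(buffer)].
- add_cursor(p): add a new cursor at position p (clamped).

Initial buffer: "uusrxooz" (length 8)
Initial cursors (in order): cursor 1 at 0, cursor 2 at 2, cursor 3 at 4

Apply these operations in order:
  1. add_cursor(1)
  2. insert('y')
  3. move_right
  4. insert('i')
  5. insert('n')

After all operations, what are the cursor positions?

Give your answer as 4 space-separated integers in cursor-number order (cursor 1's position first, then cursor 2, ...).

Answer: 4 12 17 8

Derivation:
After op 1 (add_cursor(1)): buffer="uusrxooz" (len 8), cursors c1@0 c4@1 c2@2 c3@4, authorship ........
After op 2 (insert('y')): buffer="yuyuysryxooz" (len 12), cursors c1@1 c4@3 c2@5 c3@8, authorship 1.4.2..3....
After op 3 (move_right): buffer="yuyuysryxooz" (len 12), cursors c1@2 c4@4 c2@6 c3@9, authorship 1.4.2..3....
After op 4 (insert('i')): buffer="yuiyuiysiryxiooz" (len 16), cursors c1@3 c4@6 c2@9 c3@13, authorship 1.14.42.2.3.3...
After op 5 (insert('n')): buffer="yuinyuinysinryxinooz" (len 20), cursors c1@4 c4@8 c2@12 c3@17, authorship 1.114.442.22.3.33...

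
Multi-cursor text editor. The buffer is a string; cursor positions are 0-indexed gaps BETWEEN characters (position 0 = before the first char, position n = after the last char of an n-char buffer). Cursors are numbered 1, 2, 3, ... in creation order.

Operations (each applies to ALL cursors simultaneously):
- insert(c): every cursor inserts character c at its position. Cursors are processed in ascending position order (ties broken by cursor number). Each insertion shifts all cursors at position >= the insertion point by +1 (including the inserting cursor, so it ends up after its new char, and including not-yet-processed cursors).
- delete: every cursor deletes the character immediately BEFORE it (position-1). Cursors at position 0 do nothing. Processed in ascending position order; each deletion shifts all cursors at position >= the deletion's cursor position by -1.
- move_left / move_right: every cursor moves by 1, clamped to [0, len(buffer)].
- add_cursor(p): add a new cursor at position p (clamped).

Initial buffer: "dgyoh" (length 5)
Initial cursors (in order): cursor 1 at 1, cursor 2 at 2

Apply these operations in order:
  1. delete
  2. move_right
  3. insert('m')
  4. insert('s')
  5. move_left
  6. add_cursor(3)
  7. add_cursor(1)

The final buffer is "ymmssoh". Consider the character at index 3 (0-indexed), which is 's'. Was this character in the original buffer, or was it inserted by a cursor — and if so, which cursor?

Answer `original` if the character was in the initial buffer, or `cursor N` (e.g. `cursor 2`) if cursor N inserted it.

Answer: cursor 1

Derivation:
After op 1 (delete): buffer="yoh" (len 3), cursors c1@0 c2@0, authorship ...
After op 2 (move_right): buffer="yoh" (len 3), cursors c1@1 c2@1, authorship ...
After op 3 (insert('m')): buffer="ymmoh" (len 5), cursors c1@3 c2@3, authorship .12..
After op 4 (insert('s')): buffer="ymmssoh" (len 7), cursors c1@5 c2@5, authorship .1212..
After op 5 (move_left): buffer="ymmssoh" (len 7), cursors c1@4 c2@4, authorship .1212..
After op 6 (add_cursor(3)): buffer="ymmssoh" (len 7), cursors c3@3 c1@4 c2@4, authorship .1212..
After op 7 (add_cursor(1)): buffer="ymmssoh" (len 7), cursors c4@1 c3@3 c1@4 c2@4, authorship .1212..
Authorship (.=original, N=cursor N): . 1 2 1 2 . .
Index 3: author = 1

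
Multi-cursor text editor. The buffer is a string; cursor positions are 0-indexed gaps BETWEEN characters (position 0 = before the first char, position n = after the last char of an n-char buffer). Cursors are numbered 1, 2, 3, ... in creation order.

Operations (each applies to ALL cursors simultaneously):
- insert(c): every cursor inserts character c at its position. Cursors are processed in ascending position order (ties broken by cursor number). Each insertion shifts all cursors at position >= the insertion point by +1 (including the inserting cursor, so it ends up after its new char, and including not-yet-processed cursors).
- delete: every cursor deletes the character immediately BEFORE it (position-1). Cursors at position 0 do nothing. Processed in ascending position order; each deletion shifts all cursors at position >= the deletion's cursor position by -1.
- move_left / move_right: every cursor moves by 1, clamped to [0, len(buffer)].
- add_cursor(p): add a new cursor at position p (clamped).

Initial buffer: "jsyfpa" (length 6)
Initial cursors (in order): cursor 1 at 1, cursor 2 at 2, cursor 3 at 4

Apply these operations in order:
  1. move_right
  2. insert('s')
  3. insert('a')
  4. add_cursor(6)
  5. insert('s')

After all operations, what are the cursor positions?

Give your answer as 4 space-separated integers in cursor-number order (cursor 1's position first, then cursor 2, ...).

After op 1 (move_right): buffer="jsyfpa" (len 6), cursors c1@2 c2@3 c3@5, authorship ......
After op 2 (insert('s')): buffer="jssysfpsa" (len 9), cursors c1@3 c2@5 c3@8, authorship ..1.2..3.
After op 3 (insert('a')): buffer="jssaysafpsaa" (len 12), cursors c1@4 c2@7 c3@11, authorship ..11.22..33.
After op 4 (add_cursor(6)): buffer="jssaysafpsaa" (len 12), cursors c1@4 c4@6 c2@7 c3@11, authorship ..11.22..33.
After op 5 (insert('s')): buffer="jssasyssasfpsasa" (len 16), cursors c1@5 c4@8 c2@10 c3@15, authorship ..111.2422..333.

Answer: 5 10 15 8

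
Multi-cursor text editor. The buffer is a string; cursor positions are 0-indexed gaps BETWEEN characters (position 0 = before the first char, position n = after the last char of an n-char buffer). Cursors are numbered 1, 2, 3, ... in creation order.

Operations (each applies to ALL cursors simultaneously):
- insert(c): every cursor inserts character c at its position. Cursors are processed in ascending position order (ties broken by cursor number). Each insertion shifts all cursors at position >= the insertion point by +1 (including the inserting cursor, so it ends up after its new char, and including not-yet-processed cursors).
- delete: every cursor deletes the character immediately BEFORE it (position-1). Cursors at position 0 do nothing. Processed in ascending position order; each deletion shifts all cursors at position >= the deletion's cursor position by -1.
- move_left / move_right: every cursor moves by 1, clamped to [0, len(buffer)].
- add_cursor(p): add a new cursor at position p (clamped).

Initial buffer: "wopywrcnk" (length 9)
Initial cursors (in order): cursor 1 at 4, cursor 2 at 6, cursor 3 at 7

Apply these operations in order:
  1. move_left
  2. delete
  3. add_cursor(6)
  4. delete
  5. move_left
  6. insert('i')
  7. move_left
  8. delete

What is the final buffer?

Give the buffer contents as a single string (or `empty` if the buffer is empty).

After op 1 (move_left): buffer="wopywrcnk" (len 9), cursors c1@3 c2@5 c3@6, authorship .........
After op 2 (delete): buffer="woycnk" (len 6), cursors c1@2 c2@3 c3@3, authorship ......
After op 3 (add_cursor(6)): buffer="woycnk" (len 6), cursors c1@2 c2@3 c3@3 c4@6, authorship ......
After op 4 (delete): buffer="cn" (len 2), cursors c1@0 c2@0 c3@0 c4@2, authorship ..
After op 5 (move_left): buffer="cn" (len 2), cursors c1@0 c2@0 c3@0 c4@1, authorship ..
After op 6 (insert('i')): buffer="iiicin" (len 6), cursors c1@3 c2@3 c3@3 c4@5, authorship 123.4.
After op 7 (move_left): buffer="iiicin" (len 6), cursors c1@2 c2@2 c3@2 c4@4, authorship 123.4.
After op 8 (delete): buffer="iin" (len 3), cursors c1@0 c2@0 c3@0 c4@1, authorship 34.

Answer: iin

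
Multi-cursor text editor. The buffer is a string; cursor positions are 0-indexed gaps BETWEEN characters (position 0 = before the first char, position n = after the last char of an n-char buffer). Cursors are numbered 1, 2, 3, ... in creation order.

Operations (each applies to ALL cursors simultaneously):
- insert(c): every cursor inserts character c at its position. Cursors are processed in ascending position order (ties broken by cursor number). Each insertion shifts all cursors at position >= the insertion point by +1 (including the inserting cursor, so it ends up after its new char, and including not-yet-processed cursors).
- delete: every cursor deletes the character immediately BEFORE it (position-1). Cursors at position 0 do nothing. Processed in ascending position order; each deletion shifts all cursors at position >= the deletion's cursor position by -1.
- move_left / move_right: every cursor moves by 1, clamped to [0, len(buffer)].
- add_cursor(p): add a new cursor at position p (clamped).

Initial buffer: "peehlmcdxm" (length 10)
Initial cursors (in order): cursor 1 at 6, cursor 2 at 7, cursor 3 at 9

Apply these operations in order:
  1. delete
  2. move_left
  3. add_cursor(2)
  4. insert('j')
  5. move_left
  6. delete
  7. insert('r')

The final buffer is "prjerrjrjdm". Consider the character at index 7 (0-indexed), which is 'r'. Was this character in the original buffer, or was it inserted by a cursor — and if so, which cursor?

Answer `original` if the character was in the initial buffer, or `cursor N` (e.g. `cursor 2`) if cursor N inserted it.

After op 1 (delete): buffer="peehldm" (len 7), cursors c1@5 c2@5 c3@6, authorship .......
After op 2 (move_left): buffer="peehldm" (len 7), cursors c1@4 c2@4 c3@5, authorship .......
After op 3 (add_cursor(2)): buffer="peehldm" (len 7), cursors c4@2 c1@4 c2@4 c3@5, authorship .......
After op 4 (insert('j')): buffer="pejehjjljdm" (len 11), cursors c4@3 c1@7 c2@7 c3@9, authorship ..4..12.3..
After op 5 (move_left): buffer="pejehjjljdm" (len 11), cursors c4@2 c1@6 c2@6 c3@8, authorship ..4..12.3..
After op 6 (delete): buffer="pjejjdm" (len 7), cursors c4@1 c1@3 c2@3 c3@4, authorship .4.23..
After op 7 (insert('r')): buffer="prjerrjrjdm" (len 11), cursors c4@2 c1@6 c2@6 c3@8, authorship .44.12233..
Authorship (.=original, N=cursor N): . 4 4 . 1 2 2 3 3 . .
Index 7: author = 3

Answer: cursor 3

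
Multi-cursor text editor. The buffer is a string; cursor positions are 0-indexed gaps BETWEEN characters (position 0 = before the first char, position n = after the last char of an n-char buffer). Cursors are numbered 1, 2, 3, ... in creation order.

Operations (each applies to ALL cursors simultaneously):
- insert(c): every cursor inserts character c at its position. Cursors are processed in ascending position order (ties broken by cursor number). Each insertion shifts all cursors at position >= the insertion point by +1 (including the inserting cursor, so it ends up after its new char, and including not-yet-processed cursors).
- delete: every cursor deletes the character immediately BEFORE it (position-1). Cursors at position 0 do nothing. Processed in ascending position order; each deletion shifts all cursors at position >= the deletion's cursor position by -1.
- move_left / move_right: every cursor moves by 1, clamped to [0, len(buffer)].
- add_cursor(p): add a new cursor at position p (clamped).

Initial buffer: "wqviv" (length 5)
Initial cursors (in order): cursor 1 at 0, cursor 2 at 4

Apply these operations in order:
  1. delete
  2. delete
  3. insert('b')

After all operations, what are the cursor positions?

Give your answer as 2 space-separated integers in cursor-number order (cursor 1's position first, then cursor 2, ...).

After op 1 (delete): buffer="wqvv" (len 4), cursors c1@0 c2@3, authorship ....
After op 2 (delete): buffer="wqv" (len 3), cursors c1@0 c2@2, authorship ...
After op 3 (insert('b')): buffer="bwqbv" (len 5), cursors c1@1 c2@4, authorship 1..2.

Answer: 1 4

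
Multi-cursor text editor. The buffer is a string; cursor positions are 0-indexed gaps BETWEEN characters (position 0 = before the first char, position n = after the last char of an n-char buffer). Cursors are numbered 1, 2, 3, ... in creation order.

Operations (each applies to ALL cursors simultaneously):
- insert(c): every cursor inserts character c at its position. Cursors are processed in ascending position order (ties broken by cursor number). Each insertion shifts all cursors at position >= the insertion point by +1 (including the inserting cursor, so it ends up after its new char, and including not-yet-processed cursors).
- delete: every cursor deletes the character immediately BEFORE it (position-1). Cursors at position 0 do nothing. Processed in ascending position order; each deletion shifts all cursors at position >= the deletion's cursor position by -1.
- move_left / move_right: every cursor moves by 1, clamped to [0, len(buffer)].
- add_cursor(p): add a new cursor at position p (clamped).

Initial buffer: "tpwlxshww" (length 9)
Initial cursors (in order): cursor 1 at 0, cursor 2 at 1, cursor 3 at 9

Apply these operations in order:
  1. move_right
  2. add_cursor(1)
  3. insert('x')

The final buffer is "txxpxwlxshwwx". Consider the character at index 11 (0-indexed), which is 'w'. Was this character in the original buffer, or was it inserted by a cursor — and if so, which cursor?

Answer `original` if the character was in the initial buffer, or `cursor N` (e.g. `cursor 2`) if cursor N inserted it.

Answer: original

Derivation:
After op 1 (move_right): buffer="tpwlxshww" (len 9), cursors c1@1 c2@2 c3@9, authorship .........
After op 2 (add_cursor(1)): buffer="tpwlxshww" (len 9), cursors c1@1 c4@1 c2@2 c3@9, authorship .........
After op 3 (insert('x')): buffer="txxpxwlxshwwx" (len 13), cursors c1@3 c4@3 c2@5 c3@13, authorship .14.2.......3
Authorship (.=original, N=cursor N): . 1 4 . 2 . . . . . . . 3
Index 11: author = original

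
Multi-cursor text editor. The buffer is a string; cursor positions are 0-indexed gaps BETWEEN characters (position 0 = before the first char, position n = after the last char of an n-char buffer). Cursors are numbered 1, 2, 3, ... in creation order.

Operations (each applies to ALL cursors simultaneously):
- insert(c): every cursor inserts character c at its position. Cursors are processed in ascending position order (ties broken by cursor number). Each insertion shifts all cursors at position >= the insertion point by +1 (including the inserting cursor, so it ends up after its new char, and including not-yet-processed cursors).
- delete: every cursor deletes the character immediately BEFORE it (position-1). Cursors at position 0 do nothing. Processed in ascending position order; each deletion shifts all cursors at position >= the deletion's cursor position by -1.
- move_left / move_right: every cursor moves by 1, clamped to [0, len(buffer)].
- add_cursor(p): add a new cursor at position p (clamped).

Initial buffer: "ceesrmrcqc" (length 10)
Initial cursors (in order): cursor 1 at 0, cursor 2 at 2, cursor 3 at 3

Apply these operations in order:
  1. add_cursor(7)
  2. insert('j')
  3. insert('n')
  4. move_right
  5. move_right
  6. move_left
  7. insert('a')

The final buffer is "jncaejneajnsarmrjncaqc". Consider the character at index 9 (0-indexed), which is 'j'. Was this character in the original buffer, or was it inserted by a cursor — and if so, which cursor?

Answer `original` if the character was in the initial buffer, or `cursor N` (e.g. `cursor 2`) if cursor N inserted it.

After op 1 (add_cursor(7)): buffer="ceesrmrcqc" (len 10), cursors c1@0 c2@2 c3@3 c4@7, authorship ..........
After op 2 (insert('j')): buffer="jcejejsrmrjcqc" (len 14), cursors c1@1 c2@4 c3@6 c4@11, authorship 1..2.3....4...
After op 3 (insert('n')): buffer="jncejnejnsrmrjncqc" (len 18), cursors c1@2 c2@6 c3@9 c4@15, authorship 11..22.33....44...
After op 4 (move_right): buffer="jncejnejnsrmrjncqc" (len 18), cursors c1@3 c2@7 c3@10 c4@16, authorship 11..22.33....44...
After op 5 (move_right): buffer="jncejnejnsrmrjncqc" (len 18), cursors c1@4 c2@8 c3@11 c4@17, authorship 11..22.33....44...
After op 6 (move_left): buffer="jncejnejnsrmrjncqc" (len 18), cursors c1@3 c2@7 c3@10 c4@16, authorship 11..22.33....44...
After op 7 (insert('a')): buffer="jncaejneajnsarmrjncaqc" (len 22), cursors c1@4 c2@9 c3@13 c4@20, authorship 11.1.22.233.3...44.4..
Authorship (.=original, N=cursor N): 1 1 . 1 . 2 2 . 2 3 3 . 3 . . . 4 4 . 4 . .
Index 9: author = 3

Answer: cursor 3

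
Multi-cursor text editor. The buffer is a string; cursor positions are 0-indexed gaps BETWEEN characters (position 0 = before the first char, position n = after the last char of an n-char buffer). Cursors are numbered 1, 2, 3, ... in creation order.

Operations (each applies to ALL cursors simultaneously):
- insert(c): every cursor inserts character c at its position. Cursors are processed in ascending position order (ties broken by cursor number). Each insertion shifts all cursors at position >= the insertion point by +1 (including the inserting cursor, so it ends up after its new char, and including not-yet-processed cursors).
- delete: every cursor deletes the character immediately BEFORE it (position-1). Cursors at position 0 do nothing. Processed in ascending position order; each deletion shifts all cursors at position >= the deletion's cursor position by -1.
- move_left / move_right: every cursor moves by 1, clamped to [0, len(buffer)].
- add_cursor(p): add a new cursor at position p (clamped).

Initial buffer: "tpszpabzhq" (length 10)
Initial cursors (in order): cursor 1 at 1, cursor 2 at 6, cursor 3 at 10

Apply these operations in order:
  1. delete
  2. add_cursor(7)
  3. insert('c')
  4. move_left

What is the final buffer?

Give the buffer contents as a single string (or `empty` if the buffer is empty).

Answer: cpszpcbzhcc

Derivation:
After op 1 (delete): buffer="pszpbzh" (len 7), cursors c1@0 c2@4 c3@7, authorship .......
After op 2 (add_cursor(7)): buffer="pszpbzh" (len 7), cursors c1@0 c2@4 c3@7 c4@7, authorship .......
After op 3 (insert('c')): buffer="cpszpcbzhcc" (len 11), cursors c1@1 c2@6 c3@11 c4@11, authorship 1....2...34
After op 4 (move_left): buffer="cpszpcbzhcc" (len 11), cursors c1@0 c2@5 c3@10 c4@10, authorship 1....2...34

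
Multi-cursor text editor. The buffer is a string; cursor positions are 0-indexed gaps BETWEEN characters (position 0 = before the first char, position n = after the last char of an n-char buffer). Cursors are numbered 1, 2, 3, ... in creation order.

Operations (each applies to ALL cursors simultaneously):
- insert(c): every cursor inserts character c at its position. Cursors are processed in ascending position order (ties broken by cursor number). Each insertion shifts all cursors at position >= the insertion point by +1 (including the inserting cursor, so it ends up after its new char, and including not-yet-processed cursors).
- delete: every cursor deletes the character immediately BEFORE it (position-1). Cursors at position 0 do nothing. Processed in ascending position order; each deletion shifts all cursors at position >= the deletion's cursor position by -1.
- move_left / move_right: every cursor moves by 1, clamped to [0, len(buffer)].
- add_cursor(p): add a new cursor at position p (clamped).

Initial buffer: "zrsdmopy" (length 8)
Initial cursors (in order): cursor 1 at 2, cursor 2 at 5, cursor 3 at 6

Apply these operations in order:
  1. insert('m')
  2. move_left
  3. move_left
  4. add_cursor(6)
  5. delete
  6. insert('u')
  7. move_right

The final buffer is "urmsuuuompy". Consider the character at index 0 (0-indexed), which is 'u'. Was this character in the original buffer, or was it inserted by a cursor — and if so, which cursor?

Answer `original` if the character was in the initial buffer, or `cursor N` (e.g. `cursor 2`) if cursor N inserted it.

Answer: cursor 1

Derivation:
After op 1 (insert('m')): buffer="zrmsdmmompy" (len 11), cursors c1@3 c2@7 c3@9, authorship ..1...2.3..
After op 2 (move_left): buffer="zrmsdmmompy" (len 11), cursors c1@2 c2@6 c3@8, authorship ..1...2.3..
After op 3 (move_left): buffer="zrmsdmmompy" (len 11), cursors c1@1 c2@5 c3@7, authorship ..1...2.3..
After op 4 (add_cursor(6)): buffer="zrmsdmmompy" (len 11), cursors c1@1 c2@5 c4@6 c3@7, authorship ..1...2.3..
After op 5 (delete): buffer="rmsompy" (len 7), cursors c1@0 c2@3 c3@3 c4@3, authorship .1..3..
After op 6 (insert('u')): buffer="urmsuuuompy" (len 11), cursors c1@1 c2@7 c3@7 c4@7, authorship 1.1.234.3..
After op 7 (move_right): buffer="urmsuuuompy" (len 11), cursors c1@2 c2@8 c3@8 c4@8, authorship 1.1.234.3..
Authorship (.=original, N=cursor N): 1 . 1 . 2 3 4 . 3 . .
Index 0: author = 1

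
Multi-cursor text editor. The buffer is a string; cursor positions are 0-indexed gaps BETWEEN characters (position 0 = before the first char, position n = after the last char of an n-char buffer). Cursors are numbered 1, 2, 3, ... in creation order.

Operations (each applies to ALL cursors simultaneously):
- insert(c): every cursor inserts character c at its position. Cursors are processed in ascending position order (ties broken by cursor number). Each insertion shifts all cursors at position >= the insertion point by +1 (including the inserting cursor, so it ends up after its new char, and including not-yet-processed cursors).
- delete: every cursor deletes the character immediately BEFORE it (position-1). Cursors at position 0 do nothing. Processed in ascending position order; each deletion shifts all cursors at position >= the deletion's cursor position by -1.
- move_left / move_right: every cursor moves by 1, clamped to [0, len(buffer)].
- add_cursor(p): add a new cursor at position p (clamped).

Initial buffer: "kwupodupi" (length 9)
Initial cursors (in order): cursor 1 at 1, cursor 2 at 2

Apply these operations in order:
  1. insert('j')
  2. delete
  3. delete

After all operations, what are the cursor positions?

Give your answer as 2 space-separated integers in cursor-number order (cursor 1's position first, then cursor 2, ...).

Answer: 0 0

Derivation:
After op 1 (insert('j')): buffer="kjwjupodupi" (len 11), cursors c1@2 c2@4, authorship .1.2.......
After op 2 (delete): buffer="kwupodupi" (len 9), cursors c1@1 c2@2, authorship .........
After op 3 (delete): buffer="upodupi" (len 7), cursors c1@0 c2@0, authorship .......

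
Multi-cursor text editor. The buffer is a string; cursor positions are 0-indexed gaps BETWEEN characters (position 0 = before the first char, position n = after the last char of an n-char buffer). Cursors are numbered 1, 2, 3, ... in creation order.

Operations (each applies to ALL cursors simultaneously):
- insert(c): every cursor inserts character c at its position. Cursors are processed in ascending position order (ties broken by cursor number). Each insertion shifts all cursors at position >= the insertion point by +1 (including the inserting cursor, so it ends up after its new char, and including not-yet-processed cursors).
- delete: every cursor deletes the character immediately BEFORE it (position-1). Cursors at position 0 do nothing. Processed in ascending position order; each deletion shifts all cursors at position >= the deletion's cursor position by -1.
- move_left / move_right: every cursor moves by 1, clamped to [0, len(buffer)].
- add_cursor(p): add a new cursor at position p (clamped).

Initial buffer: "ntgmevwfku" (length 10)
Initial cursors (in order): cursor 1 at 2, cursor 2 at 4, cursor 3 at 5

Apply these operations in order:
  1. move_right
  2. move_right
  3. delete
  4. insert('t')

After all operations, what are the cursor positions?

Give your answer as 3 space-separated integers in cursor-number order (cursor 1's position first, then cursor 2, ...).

After op 1 (move_right): buffer="ntgmevwfku" (len 10), cursors c1@3 c2@5 c3@6, authorship ..........
After op 2 (move_right): buffer="ntgmevwfku" (len 10), cursors c1@4 c2@6 c3@7, authorship ..........
After op 3 (delete): buffer="ntgefku" (len 7), cursors c1@3 c2@4 c3@4, authorship .......
After op 4 (insert('t')): buffer="ntgtettfku" (len 10), cursors c1@4 c2@7 c3@7, authorship ...1.23...

Answer: 4 7 7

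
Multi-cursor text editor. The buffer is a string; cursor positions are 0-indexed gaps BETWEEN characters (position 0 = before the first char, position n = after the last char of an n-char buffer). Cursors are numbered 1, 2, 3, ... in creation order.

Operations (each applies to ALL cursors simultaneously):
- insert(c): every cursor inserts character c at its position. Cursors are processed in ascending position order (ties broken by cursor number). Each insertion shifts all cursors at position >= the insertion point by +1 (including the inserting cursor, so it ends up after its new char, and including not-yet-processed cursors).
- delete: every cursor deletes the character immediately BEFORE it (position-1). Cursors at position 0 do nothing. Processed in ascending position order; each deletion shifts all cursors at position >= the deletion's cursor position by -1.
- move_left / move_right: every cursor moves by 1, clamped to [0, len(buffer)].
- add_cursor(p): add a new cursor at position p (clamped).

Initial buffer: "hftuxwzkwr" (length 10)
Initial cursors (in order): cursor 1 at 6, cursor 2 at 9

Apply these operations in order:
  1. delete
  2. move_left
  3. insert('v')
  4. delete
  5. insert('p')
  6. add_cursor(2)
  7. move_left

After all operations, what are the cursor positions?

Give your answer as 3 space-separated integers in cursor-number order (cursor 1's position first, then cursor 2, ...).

After op 1 (delete): buffer="hftuxzkr" (len 8), cursors c1@5 c2@7, authorship ........
After op 2 (move_left): buffer="hftuxzkr" (len 8), cursors c1@4 c2@6, authorship ........
After op 3 (insert('v')): buffer="hftuvxzvkr" (len 10), cursors c1@5 c2@8, authorship ....1..2..
After op 4 (delete): buffer="hftuxzkr" (len 8), cursors c1@4 c2@6, authorship ........
After op 5 (insert('p')): buffer="hftupxzpkr" (len 10), cursors c1@5 c2@8, authorship ....1..2..
After op 6 (add_cursor(2)): buffer="hftupxzpkr" (len 10), cursors c3@2 c1@5 c2@8, authorship ....1..2..
After op 7 (move_left): buffer="hftupxzpkr" (len 10), cursors c3@1 c1@4 c2@7, authorship ....1..2..

Answer: 4 7 1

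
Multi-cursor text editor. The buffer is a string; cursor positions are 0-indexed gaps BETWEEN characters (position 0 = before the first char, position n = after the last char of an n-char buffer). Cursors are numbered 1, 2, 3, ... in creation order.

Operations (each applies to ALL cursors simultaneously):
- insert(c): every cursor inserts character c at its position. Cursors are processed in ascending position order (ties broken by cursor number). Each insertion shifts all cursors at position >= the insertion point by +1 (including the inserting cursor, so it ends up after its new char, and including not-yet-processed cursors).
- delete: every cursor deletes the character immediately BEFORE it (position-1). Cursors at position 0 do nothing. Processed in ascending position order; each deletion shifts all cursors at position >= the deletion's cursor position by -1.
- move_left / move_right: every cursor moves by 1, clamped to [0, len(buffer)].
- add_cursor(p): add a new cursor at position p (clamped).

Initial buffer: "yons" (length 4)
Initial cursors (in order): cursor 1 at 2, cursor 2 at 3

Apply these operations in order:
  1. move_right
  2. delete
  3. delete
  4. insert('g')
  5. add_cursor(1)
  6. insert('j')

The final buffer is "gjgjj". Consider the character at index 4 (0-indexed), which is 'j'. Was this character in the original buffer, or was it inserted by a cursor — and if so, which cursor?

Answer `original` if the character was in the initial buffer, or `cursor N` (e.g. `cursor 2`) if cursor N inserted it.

Answer: cursor 2

Derivation:
After op 1 (move_right): buffer="yons" (len 4), cursors c1@3 c2@4, authorship ....
After op 2 (delete): buffer="yo" (len 2), cursors c1@2 c2@2, authorship ..
After op 3 (delete): buffer="" (len 0), cursors c1@0 c2@0, authorship 
After op 4 (insert('g')): buffer="gg" (len 2), cursors c1@2 c2@2, authorship 12
After op 5 (add_cursor(1)): buffer="gg" (len 2), cursors c3@1 c1@2 c2@2, authorship 12
After op 6 (insert('j')): buffer="gjgjj" (len 5), cursors c3@2 c1@5 c2@5, authorship 13212
Authorship (.=original, N=cursor N): 1 3 2 1 2
Index 4: author = 2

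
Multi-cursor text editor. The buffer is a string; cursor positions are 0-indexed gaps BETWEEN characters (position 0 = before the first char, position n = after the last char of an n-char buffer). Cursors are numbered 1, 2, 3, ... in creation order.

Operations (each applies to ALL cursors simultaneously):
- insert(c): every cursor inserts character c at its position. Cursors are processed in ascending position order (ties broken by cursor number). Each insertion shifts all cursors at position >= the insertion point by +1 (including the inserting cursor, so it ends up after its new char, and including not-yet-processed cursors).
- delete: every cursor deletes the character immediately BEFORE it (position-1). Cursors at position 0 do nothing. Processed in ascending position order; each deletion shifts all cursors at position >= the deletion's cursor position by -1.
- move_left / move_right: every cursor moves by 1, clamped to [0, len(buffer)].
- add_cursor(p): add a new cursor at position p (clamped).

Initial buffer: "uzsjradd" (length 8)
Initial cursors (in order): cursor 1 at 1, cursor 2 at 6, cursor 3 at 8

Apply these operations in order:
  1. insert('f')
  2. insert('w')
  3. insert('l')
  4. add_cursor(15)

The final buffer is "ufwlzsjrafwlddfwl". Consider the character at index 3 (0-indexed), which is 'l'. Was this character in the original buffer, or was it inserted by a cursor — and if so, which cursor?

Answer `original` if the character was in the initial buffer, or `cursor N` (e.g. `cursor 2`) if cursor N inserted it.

After op 1 (insert('f')): buffer="ufzsjrafddf" (len 11), cursors c1@2 c2@8 c3@11, authorship .1.....2..3
After op 2 (insert('w')): buffer="ufwzsjrafwddfw" (len 14), cursors c1@3 c2@10 c3@14, authorship .11.....22..33
After op 3 (insert('l')): buffer="ufwlzsjrafwlddfwl" (len 17), cursors c1@4 c2@12 c3@17, authorship .111.....222..333
After op 4 (add_cursor(15)): buffer="ufwlzsjrafwlddfwl" (len 17), cursors c1@4 c2@12 c4@15 c3@17, authorship .111.....222..333
Authorship (.=original, N=cursor N): . 1 1 1 . . . . . 2 2 2 . . 3 3 3
Index 3: author = 1

Answer: cursor 1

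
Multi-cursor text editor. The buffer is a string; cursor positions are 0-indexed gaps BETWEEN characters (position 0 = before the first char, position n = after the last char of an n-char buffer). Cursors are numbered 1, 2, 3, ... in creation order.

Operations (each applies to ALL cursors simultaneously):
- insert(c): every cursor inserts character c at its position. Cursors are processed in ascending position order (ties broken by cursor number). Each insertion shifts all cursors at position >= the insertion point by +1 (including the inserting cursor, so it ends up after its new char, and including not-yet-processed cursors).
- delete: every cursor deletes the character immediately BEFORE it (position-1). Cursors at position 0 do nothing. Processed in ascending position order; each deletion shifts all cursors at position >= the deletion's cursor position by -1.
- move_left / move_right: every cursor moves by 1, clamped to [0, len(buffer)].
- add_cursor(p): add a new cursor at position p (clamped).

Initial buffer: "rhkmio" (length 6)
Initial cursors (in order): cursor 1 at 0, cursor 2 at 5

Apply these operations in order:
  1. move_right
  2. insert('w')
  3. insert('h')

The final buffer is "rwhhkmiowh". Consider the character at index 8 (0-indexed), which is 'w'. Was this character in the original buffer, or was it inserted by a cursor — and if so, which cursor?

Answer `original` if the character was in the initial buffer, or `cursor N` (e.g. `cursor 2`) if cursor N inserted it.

After op 1 (move_right): buffer="rhkmio" (len 6), cursors c1@1 c2@6, authorship ......
After op 2 (insert('w')): buffer="rwhkmiow" (len 8), cursors c1@2 c2@8, authorship .1.....2
After op 3 (insert('h')): buffer="rwhhkmiowh" (len 10), cursors c1@3 c2@10, authorship .11.....22
Authorship (.=original, N=cursor N): . 1 1 . . . . . 2 2
Index 8: author = 2

Answer: cursor 2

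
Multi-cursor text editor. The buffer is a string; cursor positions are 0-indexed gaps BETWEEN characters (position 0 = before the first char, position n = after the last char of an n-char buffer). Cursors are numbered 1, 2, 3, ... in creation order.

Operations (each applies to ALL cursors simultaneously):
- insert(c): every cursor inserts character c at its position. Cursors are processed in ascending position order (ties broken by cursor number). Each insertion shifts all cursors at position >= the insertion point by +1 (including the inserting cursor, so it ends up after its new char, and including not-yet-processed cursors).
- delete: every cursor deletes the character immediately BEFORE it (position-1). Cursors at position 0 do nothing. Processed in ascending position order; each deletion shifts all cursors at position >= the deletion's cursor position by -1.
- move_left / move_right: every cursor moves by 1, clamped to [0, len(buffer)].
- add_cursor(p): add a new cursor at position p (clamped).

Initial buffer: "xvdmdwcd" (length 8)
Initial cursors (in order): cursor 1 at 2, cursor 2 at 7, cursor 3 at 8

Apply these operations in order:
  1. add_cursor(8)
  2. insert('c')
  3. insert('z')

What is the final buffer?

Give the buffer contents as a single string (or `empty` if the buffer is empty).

Answer: xvczdmdwcczdcczz

Derivation:
After op 1 (add_cursor(8)): buffer="xvdmdwcd" (len 8), cursors c1@2 c2@7 c3@8 c4@8, authorship ........
After op 2 (insert('c')): buffer="xvcdmdwccdcc" (len 12), cursors c1@3 c2@9 c3@12 c4@12, authorship ..1.....2.34
After op 3 (insert('z')): buffer="xvczdmdwcczdcczz" (len 16), cursors c1@4 c2@11 c3@16 c4@16, authorship ..11.....22.3434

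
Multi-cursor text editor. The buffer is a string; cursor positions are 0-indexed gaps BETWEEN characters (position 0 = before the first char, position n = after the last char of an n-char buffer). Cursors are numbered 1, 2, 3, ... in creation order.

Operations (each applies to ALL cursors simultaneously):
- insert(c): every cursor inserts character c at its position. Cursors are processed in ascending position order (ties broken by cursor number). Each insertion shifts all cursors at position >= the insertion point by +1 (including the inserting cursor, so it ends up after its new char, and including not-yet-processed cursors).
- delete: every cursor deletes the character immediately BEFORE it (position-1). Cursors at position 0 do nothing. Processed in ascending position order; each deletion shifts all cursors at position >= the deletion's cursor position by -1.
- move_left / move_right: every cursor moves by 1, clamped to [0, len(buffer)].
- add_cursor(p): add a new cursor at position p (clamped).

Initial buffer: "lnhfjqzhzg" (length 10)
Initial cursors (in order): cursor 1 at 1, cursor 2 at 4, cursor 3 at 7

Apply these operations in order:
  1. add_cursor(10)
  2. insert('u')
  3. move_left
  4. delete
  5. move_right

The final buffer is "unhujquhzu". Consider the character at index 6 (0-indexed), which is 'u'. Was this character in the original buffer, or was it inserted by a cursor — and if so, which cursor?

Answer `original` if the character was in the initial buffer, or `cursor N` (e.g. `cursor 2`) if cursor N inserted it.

Answer: cursor 3

Derivation:
After op 1 (add_cursor(10)): buffer="lnhfjqzhzg" (len 10), cursors c1@1 c2@4 c3@7 c4@10, authorship ..........
After op 2 (insert('u')): buffer="lunhfujqzuhzgu" (len 14), cursors c1@2 c2@6 c3@10 c4@14, authorship .1...2...3...4
After op 3 (move_left): buffer="lunhfujqzuhzgu" (len 14), cursors c1@1 c2@5 c3@9 c4@13, authorship .1...2...3...4
After op 4 (delete): buffer="unhujquhzu" (len 10), cursors c1@0 c2@3 c3@6 c4@9, authorship 1..2..3..4
After op 5 (move_right): buffer="unhujquhzu" (len 10), cursors c1@1 c2@4 c3@7 c4@10, authorship 1..2..3..4
Authorship (.=original, N=cursor N): 1 . . 2 . . 3 . . 4
Index 6: author = 3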